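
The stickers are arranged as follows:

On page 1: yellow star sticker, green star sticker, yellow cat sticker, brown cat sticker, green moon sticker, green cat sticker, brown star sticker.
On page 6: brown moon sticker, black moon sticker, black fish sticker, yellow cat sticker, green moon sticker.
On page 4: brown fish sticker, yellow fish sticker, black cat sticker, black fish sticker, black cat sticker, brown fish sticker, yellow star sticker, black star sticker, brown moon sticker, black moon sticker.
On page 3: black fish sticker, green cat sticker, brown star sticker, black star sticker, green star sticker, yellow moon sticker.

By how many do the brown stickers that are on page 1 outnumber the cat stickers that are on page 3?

1

brown stickers on page 1: 2.
cat stickers on page 3: 1.
2 − 1 = 1.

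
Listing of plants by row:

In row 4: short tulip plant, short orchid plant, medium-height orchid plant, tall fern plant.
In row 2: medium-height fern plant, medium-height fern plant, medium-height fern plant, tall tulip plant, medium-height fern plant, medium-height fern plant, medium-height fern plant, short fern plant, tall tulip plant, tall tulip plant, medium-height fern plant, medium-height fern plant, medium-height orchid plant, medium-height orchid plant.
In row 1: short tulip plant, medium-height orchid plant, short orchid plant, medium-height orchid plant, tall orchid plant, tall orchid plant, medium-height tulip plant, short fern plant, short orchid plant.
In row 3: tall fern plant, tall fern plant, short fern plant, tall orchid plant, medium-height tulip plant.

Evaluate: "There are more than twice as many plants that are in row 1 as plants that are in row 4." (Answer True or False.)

True

There are 9 plants in row 1.
There are 4 plants in row 4.
The claim requires 9 > 2 × 4 = 8, which holds.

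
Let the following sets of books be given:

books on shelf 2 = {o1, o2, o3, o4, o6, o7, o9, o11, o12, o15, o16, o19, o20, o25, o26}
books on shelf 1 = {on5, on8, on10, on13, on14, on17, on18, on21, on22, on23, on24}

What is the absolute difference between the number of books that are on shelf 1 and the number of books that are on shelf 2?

books on shelf 1: 11. books on shelf 2: 15.
|11 − 15| = 15 − 11 = 4.

4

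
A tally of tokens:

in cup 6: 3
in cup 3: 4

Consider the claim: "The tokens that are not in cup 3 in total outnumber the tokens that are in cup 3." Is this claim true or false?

|tokens that are not in cup 3| = 3.
|tokens in cup 3| = 4.
The claim requires 3 > 4, which does not hold.

False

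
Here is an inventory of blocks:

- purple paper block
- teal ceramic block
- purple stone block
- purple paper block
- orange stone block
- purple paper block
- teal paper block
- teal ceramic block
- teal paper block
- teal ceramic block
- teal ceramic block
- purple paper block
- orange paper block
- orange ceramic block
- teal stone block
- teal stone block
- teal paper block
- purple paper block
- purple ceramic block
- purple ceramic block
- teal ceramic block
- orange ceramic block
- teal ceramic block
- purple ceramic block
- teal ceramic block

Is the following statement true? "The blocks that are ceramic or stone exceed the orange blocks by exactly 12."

True

blocks that are ceramic or stone: 16.
orange blocks: 4.
The claim requires 16 − 4 (= 12) to equal 12, which holds.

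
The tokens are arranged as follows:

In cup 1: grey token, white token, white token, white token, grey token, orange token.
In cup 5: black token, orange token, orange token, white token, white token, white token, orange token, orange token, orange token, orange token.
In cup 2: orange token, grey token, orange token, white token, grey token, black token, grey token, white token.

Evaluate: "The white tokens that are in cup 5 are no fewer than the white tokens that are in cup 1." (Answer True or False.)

white tokens in cup 5: 3.
white tokens in cup 1: 3.
The claim requires 3 ≥ 3, which holds.

True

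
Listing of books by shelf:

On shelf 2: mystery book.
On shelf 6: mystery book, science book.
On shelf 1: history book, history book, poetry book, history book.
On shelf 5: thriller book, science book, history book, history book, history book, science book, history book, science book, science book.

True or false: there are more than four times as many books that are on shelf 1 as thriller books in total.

There are 4 books on shelf 1.
There is 1 thriller book.
The claim requires 4 > 4 × 1 = 4, which does not hold.

False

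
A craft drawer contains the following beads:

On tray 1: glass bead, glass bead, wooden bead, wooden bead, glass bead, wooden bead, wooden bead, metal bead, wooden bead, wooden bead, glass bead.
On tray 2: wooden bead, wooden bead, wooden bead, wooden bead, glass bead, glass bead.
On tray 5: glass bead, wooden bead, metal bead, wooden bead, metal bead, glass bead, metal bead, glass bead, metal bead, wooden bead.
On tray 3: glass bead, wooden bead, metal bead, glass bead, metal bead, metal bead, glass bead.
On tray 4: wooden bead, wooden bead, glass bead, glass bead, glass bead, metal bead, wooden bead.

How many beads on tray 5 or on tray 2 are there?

on tray 2: 6; on tray 5: 10; together 6 + 10 = 16.

16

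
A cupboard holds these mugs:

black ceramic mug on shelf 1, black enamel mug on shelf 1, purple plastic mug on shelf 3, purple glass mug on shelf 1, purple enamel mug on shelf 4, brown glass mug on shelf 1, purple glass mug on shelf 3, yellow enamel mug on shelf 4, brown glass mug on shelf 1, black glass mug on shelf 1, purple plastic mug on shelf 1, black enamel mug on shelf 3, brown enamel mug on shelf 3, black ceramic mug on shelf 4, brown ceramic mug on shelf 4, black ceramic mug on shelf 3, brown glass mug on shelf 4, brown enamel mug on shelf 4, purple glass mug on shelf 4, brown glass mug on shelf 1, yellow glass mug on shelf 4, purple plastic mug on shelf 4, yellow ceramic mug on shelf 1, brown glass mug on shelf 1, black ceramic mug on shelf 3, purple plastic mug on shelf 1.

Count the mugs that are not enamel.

Total mugs: 26; with the excluded value: 6; remaining 26 − 6 = 20.

20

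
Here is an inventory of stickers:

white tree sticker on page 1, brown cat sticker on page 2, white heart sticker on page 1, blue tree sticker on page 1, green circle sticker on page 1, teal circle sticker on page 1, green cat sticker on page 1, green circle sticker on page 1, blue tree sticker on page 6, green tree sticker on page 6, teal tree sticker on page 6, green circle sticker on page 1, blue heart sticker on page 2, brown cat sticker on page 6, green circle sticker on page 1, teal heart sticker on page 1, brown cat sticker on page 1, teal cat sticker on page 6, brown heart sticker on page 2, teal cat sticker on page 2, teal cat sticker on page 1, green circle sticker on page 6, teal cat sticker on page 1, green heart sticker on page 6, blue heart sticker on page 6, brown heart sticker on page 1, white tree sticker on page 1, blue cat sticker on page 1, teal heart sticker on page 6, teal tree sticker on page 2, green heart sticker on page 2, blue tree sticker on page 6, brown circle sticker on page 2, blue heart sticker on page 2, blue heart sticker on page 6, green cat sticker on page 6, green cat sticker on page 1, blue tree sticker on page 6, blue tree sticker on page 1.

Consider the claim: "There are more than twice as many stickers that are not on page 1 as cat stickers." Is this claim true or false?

There are 21 stickers that are not on page 1.
There are 11 cat stickers.
The claim requires 21 > 2 × 11 = 22, which does not hold.

False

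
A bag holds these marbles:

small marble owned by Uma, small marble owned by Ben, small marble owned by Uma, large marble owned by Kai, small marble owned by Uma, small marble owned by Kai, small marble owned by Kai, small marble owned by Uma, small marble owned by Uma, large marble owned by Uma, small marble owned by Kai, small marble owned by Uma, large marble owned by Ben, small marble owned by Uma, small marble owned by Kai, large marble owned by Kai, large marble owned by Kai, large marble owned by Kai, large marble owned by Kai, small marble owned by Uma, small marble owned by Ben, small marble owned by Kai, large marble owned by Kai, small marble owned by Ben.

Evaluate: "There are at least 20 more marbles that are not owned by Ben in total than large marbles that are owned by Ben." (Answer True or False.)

False

Count of marbles that are not owned by Ben: 20.
Count of large marbles owned by Ben: 1.
The claim requires 20 − 1 = 19 ≥ 20, which does not hold.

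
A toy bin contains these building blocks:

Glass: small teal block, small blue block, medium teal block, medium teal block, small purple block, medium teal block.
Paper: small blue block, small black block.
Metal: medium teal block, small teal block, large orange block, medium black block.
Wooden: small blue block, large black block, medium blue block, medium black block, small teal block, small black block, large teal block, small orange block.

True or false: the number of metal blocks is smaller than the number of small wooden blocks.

False

metal blocks: 4.
small wooden blocks: 4.
The claim requires 4 < 4, which does not hold.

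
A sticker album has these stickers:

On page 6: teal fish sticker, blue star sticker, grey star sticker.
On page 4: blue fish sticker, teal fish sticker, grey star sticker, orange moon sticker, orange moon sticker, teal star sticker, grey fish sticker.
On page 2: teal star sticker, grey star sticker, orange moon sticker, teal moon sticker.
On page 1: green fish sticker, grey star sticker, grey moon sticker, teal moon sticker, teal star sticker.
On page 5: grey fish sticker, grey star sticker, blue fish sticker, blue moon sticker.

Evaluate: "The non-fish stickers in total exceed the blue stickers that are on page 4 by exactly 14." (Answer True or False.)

False

There are 16 non-fish stickers.
There is 1 blue sticker on page 4.
The claim requires 16 − 1 (= 15) to equal 14, which does not hold.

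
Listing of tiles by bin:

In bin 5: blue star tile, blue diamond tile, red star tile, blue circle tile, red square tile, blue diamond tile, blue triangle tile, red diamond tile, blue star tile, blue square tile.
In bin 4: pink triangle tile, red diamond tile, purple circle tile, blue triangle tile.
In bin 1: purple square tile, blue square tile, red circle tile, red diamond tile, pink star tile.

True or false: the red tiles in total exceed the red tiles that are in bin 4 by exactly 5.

True

red tiles: 6.
red tiles in bin 4: 1.
The claim requires 6 − 1 (= 5) to equal 5, which holds.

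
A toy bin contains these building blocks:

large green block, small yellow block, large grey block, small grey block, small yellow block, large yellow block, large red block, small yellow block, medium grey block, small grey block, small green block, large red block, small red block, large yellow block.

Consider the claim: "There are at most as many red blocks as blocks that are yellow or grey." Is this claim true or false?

There are 3 red blocks.
There are 9 blocks that are yellow or grey.
The claim requires 3 ≤ 9, which holds.

True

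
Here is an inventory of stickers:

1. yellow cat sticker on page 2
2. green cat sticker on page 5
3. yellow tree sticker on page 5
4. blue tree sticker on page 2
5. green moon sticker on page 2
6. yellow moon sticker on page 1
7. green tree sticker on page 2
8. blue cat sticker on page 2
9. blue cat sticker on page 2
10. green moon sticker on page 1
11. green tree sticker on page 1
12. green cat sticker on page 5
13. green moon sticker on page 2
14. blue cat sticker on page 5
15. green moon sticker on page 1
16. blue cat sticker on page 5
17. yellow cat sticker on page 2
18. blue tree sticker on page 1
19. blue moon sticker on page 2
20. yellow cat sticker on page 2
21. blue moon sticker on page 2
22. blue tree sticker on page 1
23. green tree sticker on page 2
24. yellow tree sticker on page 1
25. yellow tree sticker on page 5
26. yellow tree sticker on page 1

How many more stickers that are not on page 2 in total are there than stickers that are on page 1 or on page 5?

stickers that are not on page 2: 14.
stickers on page 1 or on page 5: 14.
14 − 14 = 0.

0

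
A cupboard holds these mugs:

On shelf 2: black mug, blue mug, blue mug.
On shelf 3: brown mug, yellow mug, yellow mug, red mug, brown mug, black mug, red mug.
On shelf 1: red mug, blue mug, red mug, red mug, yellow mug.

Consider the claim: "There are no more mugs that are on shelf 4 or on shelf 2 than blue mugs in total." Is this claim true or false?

True

There are 3 mugs on shelf 4 or on shelf 2.
There are 3 blue mugs.
The claim requires 3 ≤ 3, which holds.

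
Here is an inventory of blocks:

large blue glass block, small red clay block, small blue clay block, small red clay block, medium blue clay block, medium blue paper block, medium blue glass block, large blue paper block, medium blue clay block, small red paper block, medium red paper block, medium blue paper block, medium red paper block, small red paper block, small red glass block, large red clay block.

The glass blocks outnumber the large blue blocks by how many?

1

glass blocks: 3.
large blue blocks: 2.
3 − 2 = 1.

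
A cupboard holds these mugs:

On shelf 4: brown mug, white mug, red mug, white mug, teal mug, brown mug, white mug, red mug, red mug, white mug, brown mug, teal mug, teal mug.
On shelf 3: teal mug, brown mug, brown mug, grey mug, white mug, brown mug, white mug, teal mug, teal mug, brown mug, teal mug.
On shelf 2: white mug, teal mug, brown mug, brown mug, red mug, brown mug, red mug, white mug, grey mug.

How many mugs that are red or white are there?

13

red: 5; white: 8; together 5 + 8 = 13.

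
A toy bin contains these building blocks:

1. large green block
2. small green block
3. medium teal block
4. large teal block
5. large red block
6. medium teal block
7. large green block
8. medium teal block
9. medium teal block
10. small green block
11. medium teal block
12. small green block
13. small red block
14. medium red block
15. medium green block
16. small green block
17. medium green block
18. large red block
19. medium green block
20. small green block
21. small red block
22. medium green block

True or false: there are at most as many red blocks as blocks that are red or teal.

True

There are 5 red blocks.
There are 11 blocks that are red or teal.
The claim requires 5 ≤ 11, which holds.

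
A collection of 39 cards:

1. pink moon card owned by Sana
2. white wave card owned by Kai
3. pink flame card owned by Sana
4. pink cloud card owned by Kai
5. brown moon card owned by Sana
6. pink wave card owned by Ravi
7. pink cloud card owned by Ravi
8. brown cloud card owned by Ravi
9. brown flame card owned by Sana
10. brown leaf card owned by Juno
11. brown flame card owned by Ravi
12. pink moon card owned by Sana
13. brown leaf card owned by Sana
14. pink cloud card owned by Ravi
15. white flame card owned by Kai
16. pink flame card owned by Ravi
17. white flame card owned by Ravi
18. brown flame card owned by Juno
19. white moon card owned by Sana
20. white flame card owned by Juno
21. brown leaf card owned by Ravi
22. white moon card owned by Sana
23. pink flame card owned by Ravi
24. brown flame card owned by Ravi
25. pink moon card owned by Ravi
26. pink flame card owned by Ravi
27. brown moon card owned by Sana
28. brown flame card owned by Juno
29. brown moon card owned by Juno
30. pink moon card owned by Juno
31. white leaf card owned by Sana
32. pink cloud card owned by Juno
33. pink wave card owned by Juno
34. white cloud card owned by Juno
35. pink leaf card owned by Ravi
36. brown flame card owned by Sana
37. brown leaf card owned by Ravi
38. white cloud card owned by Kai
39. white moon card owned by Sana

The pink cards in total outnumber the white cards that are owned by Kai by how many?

12

pink cards: 15.
white cards owned by Kai: 3.
15 − 3 = 12.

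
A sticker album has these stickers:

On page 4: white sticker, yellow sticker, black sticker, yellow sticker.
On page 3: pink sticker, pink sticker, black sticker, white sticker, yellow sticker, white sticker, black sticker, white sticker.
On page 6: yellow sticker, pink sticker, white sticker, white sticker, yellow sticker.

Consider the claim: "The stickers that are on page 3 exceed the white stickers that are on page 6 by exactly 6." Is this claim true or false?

stickers on page 3: 8.
white stickers on page 6: 2.
The claim requires 8 − 2 (= 6) to equal 6, which holds.

True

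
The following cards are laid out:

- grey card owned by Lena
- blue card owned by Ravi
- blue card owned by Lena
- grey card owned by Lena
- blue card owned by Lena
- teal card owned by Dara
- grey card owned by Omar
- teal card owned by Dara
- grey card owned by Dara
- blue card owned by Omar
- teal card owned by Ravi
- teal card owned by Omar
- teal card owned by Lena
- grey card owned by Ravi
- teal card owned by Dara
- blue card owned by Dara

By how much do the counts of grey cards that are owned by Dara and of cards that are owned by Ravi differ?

grey cards owned by Dara: 1. cards owned by Ravi: 3.
|1 − 3| = 3 − 1 = 2.

2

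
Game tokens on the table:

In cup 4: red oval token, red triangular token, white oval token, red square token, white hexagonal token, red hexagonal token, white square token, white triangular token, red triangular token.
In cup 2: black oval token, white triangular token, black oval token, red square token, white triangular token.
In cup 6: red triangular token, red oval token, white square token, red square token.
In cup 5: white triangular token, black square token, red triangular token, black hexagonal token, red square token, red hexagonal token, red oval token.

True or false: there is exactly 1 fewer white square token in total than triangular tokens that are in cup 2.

|white square tokens| = 2.
|triangular tokens in cup 2| = 2.
The claim requires 2 − 2 (= 0) to equal 1, which does not hold.

False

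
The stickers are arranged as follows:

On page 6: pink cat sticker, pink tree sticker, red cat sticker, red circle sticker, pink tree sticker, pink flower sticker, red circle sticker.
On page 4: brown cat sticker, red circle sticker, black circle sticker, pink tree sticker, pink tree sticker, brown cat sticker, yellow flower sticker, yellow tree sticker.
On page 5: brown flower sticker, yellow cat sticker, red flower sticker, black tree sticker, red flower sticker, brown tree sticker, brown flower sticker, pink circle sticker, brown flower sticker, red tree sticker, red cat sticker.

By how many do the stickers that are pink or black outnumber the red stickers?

1

stickers that are pink or black: 9.
red stickers: 8.
9 − 8 = 1.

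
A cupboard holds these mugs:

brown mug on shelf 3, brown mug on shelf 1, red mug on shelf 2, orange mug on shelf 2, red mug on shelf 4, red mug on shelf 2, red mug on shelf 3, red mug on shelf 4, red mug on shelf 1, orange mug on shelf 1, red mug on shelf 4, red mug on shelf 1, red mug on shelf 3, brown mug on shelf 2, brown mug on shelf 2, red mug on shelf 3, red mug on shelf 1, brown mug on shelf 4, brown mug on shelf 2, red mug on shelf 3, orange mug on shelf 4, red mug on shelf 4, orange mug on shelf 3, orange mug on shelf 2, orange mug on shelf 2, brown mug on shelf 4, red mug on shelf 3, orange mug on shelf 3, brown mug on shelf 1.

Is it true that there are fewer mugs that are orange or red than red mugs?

False

|mugs that are orange or red| = 21.
|red mugs| = 14.
The claim requires 21 < 14, which does not hold.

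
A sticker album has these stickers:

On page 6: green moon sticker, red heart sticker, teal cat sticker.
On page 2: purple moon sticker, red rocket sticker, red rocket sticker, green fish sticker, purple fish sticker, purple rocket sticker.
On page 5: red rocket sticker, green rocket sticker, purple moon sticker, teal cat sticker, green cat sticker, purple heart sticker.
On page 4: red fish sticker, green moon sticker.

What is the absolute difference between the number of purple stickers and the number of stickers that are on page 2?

purple stickers: 5. stickers on page 2: 6.
|5 − 6| = 6 − 5 = 1.

1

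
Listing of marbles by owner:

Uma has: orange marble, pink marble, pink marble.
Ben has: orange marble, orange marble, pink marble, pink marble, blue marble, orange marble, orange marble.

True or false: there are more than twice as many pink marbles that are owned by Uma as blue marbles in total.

False

pink marbles owned by Uma: 2.
blue marbles: 1.
The claim requires 2 > 2 × 1 = 2, which does not hold.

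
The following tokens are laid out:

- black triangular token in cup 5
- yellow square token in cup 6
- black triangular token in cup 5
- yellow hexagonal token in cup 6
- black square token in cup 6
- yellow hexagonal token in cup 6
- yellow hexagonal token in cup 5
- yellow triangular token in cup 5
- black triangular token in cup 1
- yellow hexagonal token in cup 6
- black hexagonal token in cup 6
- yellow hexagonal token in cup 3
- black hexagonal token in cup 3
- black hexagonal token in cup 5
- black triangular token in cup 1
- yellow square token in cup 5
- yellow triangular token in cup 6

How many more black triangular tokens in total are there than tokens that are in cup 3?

2

black triangular tokens: 4.
tokens in cup 3: 2.
4 − 2 = 2.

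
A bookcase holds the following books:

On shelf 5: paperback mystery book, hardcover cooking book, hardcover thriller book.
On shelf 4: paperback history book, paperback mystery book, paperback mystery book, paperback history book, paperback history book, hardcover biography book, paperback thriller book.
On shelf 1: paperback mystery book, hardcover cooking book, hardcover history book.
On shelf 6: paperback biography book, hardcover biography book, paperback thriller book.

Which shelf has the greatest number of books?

Counts by shelf: shelf 4→7, shelf 6→3, shelf 1→3, shelf 5→3.
The maximum is 7, held uniquely by shelf 4.

shelf 4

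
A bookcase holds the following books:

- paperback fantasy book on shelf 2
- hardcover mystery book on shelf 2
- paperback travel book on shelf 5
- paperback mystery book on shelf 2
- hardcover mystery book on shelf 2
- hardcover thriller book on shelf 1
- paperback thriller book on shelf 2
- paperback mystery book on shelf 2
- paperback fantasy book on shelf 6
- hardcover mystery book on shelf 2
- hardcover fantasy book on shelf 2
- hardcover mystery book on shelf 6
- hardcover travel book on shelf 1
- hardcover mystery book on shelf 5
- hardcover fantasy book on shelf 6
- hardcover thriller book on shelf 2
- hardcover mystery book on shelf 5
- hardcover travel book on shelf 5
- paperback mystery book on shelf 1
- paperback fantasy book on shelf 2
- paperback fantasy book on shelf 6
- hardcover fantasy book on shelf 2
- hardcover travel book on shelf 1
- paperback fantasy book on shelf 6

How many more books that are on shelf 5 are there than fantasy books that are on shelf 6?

books on shelf 5: 4.
fantasy books on shelf 6: 4.
4 − 4 = 0.

0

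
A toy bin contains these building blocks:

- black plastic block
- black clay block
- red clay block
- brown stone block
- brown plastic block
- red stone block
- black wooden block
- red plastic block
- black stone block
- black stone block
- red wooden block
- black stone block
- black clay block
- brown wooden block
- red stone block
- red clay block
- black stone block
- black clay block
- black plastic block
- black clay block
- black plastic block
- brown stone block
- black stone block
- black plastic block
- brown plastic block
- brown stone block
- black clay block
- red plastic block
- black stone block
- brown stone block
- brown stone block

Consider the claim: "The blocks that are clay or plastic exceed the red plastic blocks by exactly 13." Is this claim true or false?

True

There are 15 blocks that are clay or plastic.
There are 2 red plastic blocks.
The claim requires 15 − 2 (= 13) to equal 13, which holds.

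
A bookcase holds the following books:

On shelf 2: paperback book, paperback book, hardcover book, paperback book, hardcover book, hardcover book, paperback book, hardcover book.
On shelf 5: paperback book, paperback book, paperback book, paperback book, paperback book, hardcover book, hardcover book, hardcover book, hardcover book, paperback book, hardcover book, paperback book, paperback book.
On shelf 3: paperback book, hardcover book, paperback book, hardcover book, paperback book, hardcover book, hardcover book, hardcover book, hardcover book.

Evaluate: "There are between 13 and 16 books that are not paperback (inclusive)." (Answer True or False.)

books that are not paperback: 15.
The claim requires 13 ≤ 15 ≤ 16, which holds.

True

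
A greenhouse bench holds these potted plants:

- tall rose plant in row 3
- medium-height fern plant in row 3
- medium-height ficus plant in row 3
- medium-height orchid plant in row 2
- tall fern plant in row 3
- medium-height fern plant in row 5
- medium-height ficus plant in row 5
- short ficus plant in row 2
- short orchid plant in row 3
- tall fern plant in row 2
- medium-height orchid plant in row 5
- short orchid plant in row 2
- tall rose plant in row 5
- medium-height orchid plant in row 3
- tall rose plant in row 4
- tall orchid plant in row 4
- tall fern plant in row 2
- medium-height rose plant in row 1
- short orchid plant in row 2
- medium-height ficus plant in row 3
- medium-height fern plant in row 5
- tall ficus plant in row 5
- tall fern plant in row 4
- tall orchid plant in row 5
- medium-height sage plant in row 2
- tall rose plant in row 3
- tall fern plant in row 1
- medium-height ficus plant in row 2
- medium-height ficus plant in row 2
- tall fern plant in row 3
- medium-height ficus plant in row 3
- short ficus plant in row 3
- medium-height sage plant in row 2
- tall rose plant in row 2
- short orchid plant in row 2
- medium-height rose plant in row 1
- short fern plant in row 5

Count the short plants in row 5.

1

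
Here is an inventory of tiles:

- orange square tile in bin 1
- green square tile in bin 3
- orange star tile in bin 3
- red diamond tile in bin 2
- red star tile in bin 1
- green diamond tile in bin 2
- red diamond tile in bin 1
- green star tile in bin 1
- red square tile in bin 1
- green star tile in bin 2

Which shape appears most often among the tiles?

star

Counts by shape: star 4, diamond 3, square 3.
The maximum is 4, held uniquely by star.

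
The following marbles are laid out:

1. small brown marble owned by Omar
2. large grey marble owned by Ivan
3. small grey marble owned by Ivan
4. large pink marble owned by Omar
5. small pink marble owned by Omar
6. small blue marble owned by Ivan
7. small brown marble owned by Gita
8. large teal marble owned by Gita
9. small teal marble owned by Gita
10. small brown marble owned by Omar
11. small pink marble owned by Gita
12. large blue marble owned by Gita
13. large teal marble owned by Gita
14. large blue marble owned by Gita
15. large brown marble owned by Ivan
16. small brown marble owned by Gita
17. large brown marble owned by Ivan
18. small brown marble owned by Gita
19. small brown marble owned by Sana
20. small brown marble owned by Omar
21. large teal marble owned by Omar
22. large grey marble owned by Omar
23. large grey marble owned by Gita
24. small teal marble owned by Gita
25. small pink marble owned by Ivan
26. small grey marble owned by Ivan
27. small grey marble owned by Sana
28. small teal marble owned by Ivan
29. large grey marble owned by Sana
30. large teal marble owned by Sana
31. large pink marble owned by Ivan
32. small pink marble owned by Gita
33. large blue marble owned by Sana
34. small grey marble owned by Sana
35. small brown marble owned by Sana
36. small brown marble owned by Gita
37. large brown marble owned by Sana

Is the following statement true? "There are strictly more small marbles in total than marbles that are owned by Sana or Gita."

False

There are 21 small marbles.
Count of marbles owned by Sana or Gita: 21.
The claim requires 21 > 21, which does not hold.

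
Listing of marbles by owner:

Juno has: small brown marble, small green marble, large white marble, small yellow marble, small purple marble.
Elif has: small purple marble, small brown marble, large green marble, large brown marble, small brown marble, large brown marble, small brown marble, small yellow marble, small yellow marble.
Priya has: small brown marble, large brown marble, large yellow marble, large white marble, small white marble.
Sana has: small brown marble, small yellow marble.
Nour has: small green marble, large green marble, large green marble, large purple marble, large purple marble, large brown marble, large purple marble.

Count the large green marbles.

3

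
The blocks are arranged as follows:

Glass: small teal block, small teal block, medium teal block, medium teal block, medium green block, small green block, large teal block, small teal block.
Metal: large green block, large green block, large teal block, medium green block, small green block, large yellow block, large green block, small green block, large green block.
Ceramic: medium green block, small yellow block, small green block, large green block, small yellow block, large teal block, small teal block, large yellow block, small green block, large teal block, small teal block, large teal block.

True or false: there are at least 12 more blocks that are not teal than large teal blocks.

True

|blocks that are not teal| = 17.
|large teal blocks| = 5.
The claim requires 17 − 5 = 12 ≥ 12, which holds.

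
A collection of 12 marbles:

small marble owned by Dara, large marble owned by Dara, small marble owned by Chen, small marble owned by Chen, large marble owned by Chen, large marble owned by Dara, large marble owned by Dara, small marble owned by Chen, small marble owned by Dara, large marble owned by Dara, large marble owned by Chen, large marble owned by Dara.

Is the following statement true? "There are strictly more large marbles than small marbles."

large marbles: 7.
small marbles: 5.
The claim requires 7 > 5, which holds.

True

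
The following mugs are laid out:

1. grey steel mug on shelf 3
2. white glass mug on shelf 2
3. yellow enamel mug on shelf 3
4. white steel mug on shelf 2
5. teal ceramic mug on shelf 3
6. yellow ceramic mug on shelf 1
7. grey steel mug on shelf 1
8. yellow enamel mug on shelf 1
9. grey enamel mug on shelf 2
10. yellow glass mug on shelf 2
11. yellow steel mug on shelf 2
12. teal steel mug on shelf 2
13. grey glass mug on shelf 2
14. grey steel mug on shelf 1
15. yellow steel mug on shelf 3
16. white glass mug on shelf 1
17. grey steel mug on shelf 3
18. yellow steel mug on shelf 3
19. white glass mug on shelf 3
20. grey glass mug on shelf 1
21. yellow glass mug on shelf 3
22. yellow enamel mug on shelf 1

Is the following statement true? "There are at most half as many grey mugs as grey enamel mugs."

|grey mugs| = 7.
|grey enamel mugs| = 1.
The claim requires 2 × 7 = 14 ≤ 1, which does not hold.

False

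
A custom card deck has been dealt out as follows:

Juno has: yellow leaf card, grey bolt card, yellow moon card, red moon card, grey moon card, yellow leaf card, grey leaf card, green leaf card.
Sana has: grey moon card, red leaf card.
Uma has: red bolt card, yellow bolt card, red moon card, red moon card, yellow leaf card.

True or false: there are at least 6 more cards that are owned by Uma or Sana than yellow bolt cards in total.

True

cards owned by Uma or Sana: 7.
yellow bolt cards: 1.
The claim requires 7 − 1 = 6 ≥ 6, which holds.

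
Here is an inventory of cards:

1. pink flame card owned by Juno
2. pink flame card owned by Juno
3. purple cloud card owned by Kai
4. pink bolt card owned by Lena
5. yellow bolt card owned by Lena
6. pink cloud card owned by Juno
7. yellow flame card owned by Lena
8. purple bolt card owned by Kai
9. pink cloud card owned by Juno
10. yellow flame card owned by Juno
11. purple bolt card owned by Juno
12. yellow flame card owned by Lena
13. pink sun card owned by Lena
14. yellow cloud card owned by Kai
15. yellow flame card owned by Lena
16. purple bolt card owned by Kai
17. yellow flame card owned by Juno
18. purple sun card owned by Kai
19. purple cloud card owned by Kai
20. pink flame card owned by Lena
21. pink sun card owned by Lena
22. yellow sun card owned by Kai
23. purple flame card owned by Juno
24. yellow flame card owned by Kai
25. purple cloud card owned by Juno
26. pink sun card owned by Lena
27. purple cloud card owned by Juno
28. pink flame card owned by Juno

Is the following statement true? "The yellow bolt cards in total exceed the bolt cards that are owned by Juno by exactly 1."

False

|yellow bolt cards| = 1.
|bolt cards owned by Juno| = 1.
The claim requires 1 − 1 (= 0) to equal 1, which does not hold.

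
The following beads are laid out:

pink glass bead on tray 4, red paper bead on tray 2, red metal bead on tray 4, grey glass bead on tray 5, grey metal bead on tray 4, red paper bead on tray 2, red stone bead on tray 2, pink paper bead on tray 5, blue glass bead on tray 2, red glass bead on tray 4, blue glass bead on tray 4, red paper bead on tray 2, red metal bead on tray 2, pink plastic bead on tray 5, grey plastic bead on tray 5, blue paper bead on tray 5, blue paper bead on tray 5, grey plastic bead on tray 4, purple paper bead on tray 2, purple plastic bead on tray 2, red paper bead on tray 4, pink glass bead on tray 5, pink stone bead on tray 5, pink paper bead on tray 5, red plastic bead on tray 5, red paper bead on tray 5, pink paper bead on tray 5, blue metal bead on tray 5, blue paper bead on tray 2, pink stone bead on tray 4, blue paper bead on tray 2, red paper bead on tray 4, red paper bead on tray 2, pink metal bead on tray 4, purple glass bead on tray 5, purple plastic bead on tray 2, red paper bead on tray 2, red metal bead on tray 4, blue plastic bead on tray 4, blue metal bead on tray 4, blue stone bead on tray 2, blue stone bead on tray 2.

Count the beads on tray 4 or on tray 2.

on tray 2: 15; on tray 4: 13; together 15 + 13 = 28.

28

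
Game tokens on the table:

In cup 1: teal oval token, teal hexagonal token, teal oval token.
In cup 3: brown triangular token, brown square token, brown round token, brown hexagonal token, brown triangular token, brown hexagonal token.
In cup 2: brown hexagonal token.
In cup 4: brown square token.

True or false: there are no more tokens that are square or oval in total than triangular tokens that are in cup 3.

tokens that are square or oval: 4.
triangular tokens in cup 3: 2.
The claim requires 4 ≤ 2, which does not hold.

False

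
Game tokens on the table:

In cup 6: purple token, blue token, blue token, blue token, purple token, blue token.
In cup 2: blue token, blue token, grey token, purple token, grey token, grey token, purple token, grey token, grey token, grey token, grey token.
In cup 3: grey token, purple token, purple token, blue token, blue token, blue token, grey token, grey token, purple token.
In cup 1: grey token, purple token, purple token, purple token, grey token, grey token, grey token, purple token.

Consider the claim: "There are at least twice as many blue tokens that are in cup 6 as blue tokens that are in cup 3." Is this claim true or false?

False

|blue tokens in cup 6| = 4.
|blue tokens in cup 3| = 3.
The claim requires 4 ≥ 2 × 3 = 6, which does not hold.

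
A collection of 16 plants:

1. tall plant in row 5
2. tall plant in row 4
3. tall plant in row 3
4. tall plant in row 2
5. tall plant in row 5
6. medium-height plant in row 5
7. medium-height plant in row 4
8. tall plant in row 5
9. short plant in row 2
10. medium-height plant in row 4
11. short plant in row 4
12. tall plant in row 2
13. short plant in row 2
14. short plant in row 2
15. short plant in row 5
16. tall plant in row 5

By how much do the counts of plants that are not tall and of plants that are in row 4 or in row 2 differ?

plants that are not tall: 8. plants in row 4 or in row 2: 9.
|8 − 9| = 9 − 8 = 1.

1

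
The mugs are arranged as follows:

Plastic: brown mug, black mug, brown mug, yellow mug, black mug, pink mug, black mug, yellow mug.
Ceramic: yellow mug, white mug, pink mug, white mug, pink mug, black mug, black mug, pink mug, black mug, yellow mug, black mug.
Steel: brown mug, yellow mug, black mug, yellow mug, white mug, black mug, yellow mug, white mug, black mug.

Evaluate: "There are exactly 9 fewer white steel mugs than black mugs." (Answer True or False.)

white steel mugs: 2.
black mugs: 10.
The claim requires 10 − 2 (= 8) to equal 9, which does not hold.

False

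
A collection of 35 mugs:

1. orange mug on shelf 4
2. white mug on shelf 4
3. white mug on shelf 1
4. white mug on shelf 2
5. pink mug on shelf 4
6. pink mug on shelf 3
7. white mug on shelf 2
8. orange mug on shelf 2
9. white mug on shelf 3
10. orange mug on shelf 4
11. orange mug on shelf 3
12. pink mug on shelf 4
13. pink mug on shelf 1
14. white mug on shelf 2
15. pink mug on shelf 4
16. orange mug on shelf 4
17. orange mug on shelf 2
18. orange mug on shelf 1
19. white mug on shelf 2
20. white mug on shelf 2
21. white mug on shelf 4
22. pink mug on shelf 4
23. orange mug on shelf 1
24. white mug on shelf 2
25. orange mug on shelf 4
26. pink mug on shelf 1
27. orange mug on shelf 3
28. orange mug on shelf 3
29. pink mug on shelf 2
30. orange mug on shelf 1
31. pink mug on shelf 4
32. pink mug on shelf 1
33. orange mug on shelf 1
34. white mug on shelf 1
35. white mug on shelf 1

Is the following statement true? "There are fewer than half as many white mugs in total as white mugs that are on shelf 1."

False

|white mugs| = 12.
|white mugs on shelf 1| = 3.
The claim requires 2 × 12 = 24 < 3, which does not hold.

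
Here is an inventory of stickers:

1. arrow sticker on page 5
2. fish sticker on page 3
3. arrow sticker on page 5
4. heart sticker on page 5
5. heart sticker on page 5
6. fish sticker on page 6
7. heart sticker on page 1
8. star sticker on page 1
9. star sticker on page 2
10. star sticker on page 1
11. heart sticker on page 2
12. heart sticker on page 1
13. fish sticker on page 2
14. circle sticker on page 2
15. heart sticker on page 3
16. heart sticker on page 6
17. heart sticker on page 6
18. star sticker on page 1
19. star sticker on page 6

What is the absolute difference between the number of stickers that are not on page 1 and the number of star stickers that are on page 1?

11

stickers that are not on page 1: 14. star stickers on page 1: 3.
|14 − 3| = 14 − 3 = 11.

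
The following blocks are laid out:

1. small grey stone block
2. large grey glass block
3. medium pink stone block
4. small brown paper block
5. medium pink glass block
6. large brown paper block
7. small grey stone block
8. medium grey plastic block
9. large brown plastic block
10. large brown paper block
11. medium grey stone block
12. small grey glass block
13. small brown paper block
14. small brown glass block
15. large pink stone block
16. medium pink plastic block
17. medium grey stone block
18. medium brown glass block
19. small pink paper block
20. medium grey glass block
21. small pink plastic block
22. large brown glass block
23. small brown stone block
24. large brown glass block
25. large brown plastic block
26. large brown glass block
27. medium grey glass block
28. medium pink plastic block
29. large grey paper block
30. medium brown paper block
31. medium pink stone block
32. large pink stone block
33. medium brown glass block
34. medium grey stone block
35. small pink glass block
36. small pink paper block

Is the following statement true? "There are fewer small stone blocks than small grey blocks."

False

There are 3 small stone blocks.
There are 3 small grey blocks.
The claim requires 3 < 3, which does not hold.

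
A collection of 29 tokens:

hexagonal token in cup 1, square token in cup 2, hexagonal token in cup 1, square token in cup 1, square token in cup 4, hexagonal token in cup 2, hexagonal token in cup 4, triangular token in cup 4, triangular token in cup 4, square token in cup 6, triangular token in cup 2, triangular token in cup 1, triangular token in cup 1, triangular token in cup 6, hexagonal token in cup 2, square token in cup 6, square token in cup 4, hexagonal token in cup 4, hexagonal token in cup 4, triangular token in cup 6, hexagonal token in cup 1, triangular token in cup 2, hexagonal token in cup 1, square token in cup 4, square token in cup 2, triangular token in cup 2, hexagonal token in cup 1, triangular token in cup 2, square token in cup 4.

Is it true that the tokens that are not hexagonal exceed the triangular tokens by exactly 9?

True

There are 19 tokens that are not hexagonal.
There are 10 triangular tokens.
The claim requires 19 − 10 (= 9) to equal 9, which holds.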